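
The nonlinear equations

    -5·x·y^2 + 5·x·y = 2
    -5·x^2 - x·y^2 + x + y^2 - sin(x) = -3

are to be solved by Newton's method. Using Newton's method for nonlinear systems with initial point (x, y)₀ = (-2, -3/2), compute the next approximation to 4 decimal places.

(-1.1735, -0.9999)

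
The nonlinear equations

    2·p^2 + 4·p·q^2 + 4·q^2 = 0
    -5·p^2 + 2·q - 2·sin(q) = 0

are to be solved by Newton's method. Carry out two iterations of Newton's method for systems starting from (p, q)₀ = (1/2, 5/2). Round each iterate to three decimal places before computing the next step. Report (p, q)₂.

(0.065, 0.841)

At (1/2, 5/2): F = (38.000, 2.55306).
Jacobian J = [[4·p + 4·q^2, 8·p·q + 8·q], [-10·p, -2·cos(q) + 2]].
At the point, J = [[27.000, 30.000], [-5.000, 3.60229]] (det J = 247.26176).
Solving J·Δ = −F gives Δ = (-0.244, -1.047).
Then the next iterate is (p, q)₁ = (0.256, 1.453).
Round to (0.256, 1.453) and repeat: F = (10.73779, 0.59218), J = [[9.46884, 14.59974], [-2.560, 1.76495]].
Δ = (-0.191, -0.612), so (p, q)₂ = (0.065, 0.841).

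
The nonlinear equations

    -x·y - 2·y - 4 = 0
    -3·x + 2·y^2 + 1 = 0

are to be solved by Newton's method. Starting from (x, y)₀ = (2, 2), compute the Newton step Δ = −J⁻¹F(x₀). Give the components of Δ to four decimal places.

At (2, 2): F = (-12.0000, 3.0000).
Jacobian J = [[-y, -x - 2], [-3, 4·y]].
At the point, J = [[-2.0000, -4.0000], [-3.0000, 8.0000]] (det J = -28.0000).
Solving J·Δ = −F gives Δ = (-3.0000, -1.5000).

(-3.0000, -1.5000)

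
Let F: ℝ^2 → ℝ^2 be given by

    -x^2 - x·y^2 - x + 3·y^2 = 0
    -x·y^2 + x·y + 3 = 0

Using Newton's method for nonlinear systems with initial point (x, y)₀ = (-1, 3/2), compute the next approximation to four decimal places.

At (-1, 3/2): F = (9.0000, 3.7500).
Jacobian J = [[-2·x - y^2 - 1, -2·x·y + 6·y], [-y^2 + y, -2·x·y + x]].
At the point, J = [[-1.2500, 12.0000], [-0.7500, 2.0000]] (det J = 6.5000).
Solving J·Δ = −F gives Δ = (4.1538, -0.3173).
Then the next iterate is (x, y)₁ = (3.1538, 1.1827).

(3.1538, 1.1827)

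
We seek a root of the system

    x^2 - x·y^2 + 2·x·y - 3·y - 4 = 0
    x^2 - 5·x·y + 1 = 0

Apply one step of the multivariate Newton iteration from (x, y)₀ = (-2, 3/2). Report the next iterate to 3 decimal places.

At (-2, 3/2): F = (-6.000, 20.000).
Jacobian J = [[2·x - y^2 + 2·y, -2·x·y + 2·x - 3], [2·x - 5·y, -5·x]].
At the point, J = [[-3.250, -1.000], [-11.500, 10.000]] (det J = -44.000).
Solving J·Δ = −F gives Δ = (-0.909, -3.045).
Then the next iterate is (x, y)₁ = (-2.909, -1.545).

(-2.909, -1.545)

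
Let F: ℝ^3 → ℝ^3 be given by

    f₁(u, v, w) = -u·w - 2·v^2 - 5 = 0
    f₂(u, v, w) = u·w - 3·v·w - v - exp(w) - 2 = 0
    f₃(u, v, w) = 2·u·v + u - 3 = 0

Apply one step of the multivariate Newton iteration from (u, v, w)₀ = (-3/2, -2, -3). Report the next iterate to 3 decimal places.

At (-3/2, -2, -3): F = (-17.500, -13.54979, 1.500).
Jacobian J = [[-w, -4·v, -u], [w, -3·w - 1, u - 3·v - exp(w)], [2·v + 1, 2·u, 0]].
At the point, J = [[3.000, 8.000, 1.500], [-3.000, 8.000, 4.45021], [-3.000, -3.000, 0.000]] (det J = -17.25319).
Solving J·Δ = −F gives Δ = (-7.956, 8.456, -17.519).
Then the next iterate is (u, v, w)₁ = (-9.456, 6.456, -20.519).

(-9.456, 6.456, -20.519)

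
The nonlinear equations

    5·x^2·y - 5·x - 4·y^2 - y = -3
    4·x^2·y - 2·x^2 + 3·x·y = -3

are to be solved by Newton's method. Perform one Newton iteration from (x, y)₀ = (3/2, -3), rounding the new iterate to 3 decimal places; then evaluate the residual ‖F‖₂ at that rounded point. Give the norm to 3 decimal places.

22.290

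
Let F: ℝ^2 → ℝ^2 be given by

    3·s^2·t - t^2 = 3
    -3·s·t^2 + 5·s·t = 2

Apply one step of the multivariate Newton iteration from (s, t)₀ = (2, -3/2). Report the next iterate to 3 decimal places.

At (2, -3/2): F = (-23.250, -30.500).
Jacobian J = [[6·s·t, 3·s^2 - 2·t], [-3·t^2 + 5·t, -6·s·t + 5·s]].
At the point, J = [[-18.000, 15.000], [-14.250, 28.000]] (det J = -290.250).
Solving J·Δ = −F gives Δ = (-0.667, 0.750).
Then the next iterate is (s, t)₁ = (1.333, -0.750).

(1.333, -0.750)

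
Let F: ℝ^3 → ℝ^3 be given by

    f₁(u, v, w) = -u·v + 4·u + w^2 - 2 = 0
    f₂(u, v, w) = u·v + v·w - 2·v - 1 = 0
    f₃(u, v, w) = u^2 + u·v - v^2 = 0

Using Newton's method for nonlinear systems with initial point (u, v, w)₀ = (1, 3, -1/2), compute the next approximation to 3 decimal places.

At (1, 3, -1/2): F = (-0.750, -5.500, -5.000).
Jacobian J = [[-v + 4, -u, 2·w], [v, u + w - 2, v], [2·u + v, u - 2·v, 0]].
At the point, J = [[1.000, -1.000, -1.000], [3.000, -1.500, 3.000], [5.000, -5.000, 0.000]] (det J = 7.500).
Solving J·Δ = −F gives Δ = (2.167, 1.167, 0.250).
Then the next iterate is (u, v, w)₁ = (3.167, 4.167, -0.250).

(3.167, 4.167, -0.250)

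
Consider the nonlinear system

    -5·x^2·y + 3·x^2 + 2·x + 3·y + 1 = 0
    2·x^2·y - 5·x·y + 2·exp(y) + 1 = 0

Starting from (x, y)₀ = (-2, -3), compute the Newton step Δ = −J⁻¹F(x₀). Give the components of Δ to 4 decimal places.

(0.3091, 2.2568)

At (-2, -3): F = (60.0000, -52.900426).
Jacobian J = [[-10·x·y + 6·x + 2, -5·x^2 + 3], [4·x·y - 5·y, 2·x^2 - 5·x + 2·exp(y)]].
At the point, J = [[-70.0000, -17.0000], [39.0000, 18.099574]] (det J = -603.970190).
Solving J·Δ = −F gives Δ = (0.3091, 2.2568).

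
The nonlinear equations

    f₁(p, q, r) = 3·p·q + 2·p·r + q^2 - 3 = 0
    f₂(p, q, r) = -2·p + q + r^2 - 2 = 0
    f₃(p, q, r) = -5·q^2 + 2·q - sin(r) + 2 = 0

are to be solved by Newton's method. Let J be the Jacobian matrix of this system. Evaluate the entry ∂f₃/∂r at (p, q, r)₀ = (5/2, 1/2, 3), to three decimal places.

0.990

∂f₃/∂r = -cos(r).
At (5/2, 1/2, 3) this is 0.990.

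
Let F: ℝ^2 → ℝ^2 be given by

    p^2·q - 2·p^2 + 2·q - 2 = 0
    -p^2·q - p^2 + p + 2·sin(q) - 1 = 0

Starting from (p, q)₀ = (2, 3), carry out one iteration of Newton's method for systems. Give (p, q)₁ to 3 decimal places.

At (2, 3): F = (8.000, -14.71776).
Jacobian J = [[2·p·q - 4·p, p^2 + 2], [-2·p·q - 2·p + 1, -p^2 + 2·cos(q)]].
At the point, J = [[4.000, 6.000], [-15.000, -5.97998]] (det J = 66.08006).
Solving J·Δ = −F gives Δ = (-0.612, -0.925).
Then the next iterate is (p, q)₁ = (1.388, 2.075).

(1.388, 2.075)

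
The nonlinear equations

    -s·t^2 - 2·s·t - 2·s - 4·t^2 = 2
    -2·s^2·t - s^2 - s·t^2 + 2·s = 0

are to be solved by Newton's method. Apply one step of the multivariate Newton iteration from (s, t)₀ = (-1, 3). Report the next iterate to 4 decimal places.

At (-1, 3): F = (-21.0000, 0.0000).
Jacobian J = [[-t^2 - 2·t - 2, -2·s·t - 2·s - 8·t], [-4·s·t - 2·s - t^2 + 2, -2·s^2 - 2·s·t]].
At the point, J = [[-17.0000, -16.0000], [7.0000, 4.0000]] (det J = 44.0000).
Solving J·Δ = −F gives Δ = (1.9091, -3.3409).
Then the next iterate is (s, t)₁ = (0.9091, -0.3409).

(0.9091, -0.3409)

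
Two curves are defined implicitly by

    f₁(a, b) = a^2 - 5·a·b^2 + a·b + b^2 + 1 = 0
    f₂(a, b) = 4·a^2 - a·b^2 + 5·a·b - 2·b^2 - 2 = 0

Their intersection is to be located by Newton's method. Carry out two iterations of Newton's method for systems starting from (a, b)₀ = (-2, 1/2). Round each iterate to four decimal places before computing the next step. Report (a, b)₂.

At (-2, 1/2): F = (6.7500, 9.0000).
Jacobian J = [[2·a - 5·b^2 + b, -10·a·b + a + 2·b], [8·a - b^2 + 5·b, -2·a·b + 5·a - 4·b]].
At the point, J = [[-4.7500, 9.0000], [-13.7500, -10.0000]] (det J = 171.2500).
Solving J·Δ = −F gives Δ = (0.8672, -0.2923).
Then the next iterate is (a, b)₁ = (-1.1328, 0.2077).
Round to (-1.1328, 0.2077) and repeat: F = (2.335434, 1.919120), J = [[-2.273596, 1.635426], [-8.067039, -6.024235]].
Δ = (0.6399, -0.5384), so (a, b)₂ = (-0.4929, -0.3307).

(-0.4929, -0.3307)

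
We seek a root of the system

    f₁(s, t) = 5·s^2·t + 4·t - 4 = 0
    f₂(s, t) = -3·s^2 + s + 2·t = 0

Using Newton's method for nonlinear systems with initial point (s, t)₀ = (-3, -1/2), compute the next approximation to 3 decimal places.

(-1.377, -0.415)

At (-3, -1/2): F = (-28.500, -31.000).
Jacobian J = [[10·s·t, 5·s^2 + 4], [-6·s + 1, 2]].
At the point, J = [[15.000, 49.000], [19.000, 2.000]] (det J = -901.000).
Solving J·Δ = −F gives Δ = (1.623, 0.085).
Then the next iterate is (s, t)₁ = (-1.377, -0.415).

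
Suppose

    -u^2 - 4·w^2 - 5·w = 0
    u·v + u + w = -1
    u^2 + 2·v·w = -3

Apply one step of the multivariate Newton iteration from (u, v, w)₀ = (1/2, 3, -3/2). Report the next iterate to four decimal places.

(0.2660, 1.4385, -1.2834)

At (1/2, 3, -3/2): F = (-1.7500, 1.5000, -5.7500).
Jacobian J = [[-2·u, 0, -8·w - 5], [v + 1, u, 1], [2·u, 2·w, 2·v]].
At the point, J = [[-1.0000, 0.0000, 7.0000], [4.0000, 0.5000, 1.0000], [1.0000, -3.0000, 6.0000]] (det J = -93.5000).
Solving J·Δ = −F gives Δ = (-0.2340, -1.5615, 0.2166).
Then the next iterate is (u, v, w)₁ = (0.2660, 1.4385, -1.2834).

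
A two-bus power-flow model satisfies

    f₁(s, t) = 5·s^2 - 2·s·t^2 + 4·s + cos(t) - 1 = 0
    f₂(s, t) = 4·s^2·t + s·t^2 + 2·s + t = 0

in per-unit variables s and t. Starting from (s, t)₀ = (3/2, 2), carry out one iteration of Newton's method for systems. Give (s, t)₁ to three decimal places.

At (3/2, 2): F = (3.83385, 29.000).
Jacobian J = [[10·s - 2·t^2 + 4, -4·s·t - sin(t)], [8·s·t + t^2 + 2, 4·s^2 + 2·s·t + 1]].
At the point, J = [[11.000, -12.90930], [30.000, 16.000]] (det J = 563.27892).
Solving J·Δ = −F gives Δ = (-0.774, -0.362).
Then the next iterate is (s, t)₁ = (0.726, 1.638).

(0.726, 1.638)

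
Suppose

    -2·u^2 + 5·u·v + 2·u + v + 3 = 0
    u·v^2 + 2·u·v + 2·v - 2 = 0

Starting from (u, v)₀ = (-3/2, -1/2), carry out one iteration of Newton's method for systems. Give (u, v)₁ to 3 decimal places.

At (-3/2, -1/2): F = (-1.250, -1.875).
Jacobian J = [[-4·u + 5·v + 2, 5·u + 1], [v^2 + 2·v, 2·u·v + 2·u + 2]].
At the point, J = [[5.500, -6.500], [-0.750, 0.500]] (det J = -2.125).
Solving J·Δ = −F gives Δ = (-6.029, -5.294).
Then the next iterate is (u, v)₁ = (-7.529, -5.794).

(-7.529, -5.794)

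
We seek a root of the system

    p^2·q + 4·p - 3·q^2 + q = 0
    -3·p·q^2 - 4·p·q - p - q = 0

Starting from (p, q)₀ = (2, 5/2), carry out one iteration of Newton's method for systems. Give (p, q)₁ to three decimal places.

At (2, 5/2): F = (1.750, -62.000).
Jacobian J = [[2·p·q + 4, p^2 - 6·q + 1], [-3·q^2 - 4·q - 1, -6·p·q - 4·p - 1]].
At the point, J = [[14.000, -10.000], [-29.750, -39.000]] (det J = -843.500).
Solving J·Δ = −F gives Δ = (-0.816, -0.967).
Then the next iterate is (p, q)₁ = (1.184, 1.533).

(1.184, 1.533)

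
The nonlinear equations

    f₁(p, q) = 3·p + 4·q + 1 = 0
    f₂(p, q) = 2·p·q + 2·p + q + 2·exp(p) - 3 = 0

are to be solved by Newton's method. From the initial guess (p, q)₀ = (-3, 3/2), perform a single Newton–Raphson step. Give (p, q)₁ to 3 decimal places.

(-0.864, 0.398)

At (-3, 3/2): F = (-2.000, -16.40043).
Jacobian J = [[3, 4], [2·q + 2·exp(p) + 2, 2·p + 1]].
At the point, J = [[3.000, 4.000], [5.09957, -5.000]] (det J = -35.39830).
Solving J·Δ = −F gives Δ = (2.136, -1.102).
Then the next iterate is (p, q)₁ = (-0.864, 0.398).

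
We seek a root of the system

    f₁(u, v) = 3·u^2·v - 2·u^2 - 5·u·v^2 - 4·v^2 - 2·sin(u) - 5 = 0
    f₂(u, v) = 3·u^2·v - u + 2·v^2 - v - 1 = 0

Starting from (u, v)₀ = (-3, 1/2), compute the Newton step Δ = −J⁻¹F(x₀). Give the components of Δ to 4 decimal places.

(1.5897, 0.0142)

At (-3, 1/2): F = (-6.467760, 15.5000).
Jacobian J = [[6·u·v - 4·u - 5·v^2 - 2·cos(u), 3·u^2 - 10·u·v - 8·v], [6·u·v - 1, 3·u^2 + 4·v - 1]].
At the point, J = [[3.729985, 38.0000], [-10.0000, 28.0000]] (det J = 484.439580).
Solving J·Δ = −F gives Δ = (1.5897, 0.0142).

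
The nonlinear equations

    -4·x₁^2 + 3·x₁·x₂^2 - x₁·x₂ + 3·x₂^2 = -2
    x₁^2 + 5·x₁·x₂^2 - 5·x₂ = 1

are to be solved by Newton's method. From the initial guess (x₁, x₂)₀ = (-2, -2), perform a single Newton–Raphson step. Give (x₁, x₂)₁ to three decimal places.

At (-2, -2): F = (-30.000, -27.000).
Jacobian J = [[-8·x₁ + 3·x₂^2 - x₂, 6·x₁·x₂ - x₁ + 6·x₂], [2·x₁ + 5·x₂^2, 10·x₁·x₂ - 5]].
At the point, J = [[30.000, 14.000], [16.000, 35.000]] (det J = 826.000).
Solving J·Δ = −F gives Δ = (0.814, 0.400).
Then the next iterate is (x₁, x₂)₁ = (-1.186, -1.600).

(-1.186, -1.600)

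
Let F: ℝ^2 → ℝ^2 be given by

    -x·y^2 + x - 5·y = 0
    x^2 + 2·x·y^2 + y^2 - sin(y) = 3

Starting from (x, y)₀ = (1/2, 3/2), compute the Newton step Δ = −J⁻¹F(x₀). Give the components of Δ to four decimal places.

At (1/2, 3/2): F = (-8.1250, 0.752505).
Jacobian J = [[-y^2 + 1, -2·x·y - 5], [2·x + 2·y^2, 4·x·y + 2·y - cos(y)]].
At the point, J = [[-1.2500, -6.5000], [5.5000, 5.929263]] (det J = 28.338422).
Solving J·Δ = −F gives Δ = (1.5274, -1.5437).

(1.5274, -1.5437)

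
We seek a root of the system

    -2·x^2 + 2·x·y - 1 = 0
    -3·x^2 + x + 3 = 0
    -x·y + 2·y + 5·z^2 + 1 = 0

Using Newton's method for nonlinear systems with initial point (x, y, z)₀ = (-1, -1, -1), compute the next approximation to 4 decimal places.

At (-1, -1, -1): F = (-1.0000, -1.0000, 3.0000).
Jacobian J = [[-4·x + 2·y, 2·x, 0], [-6·x + 1, 0, 0], [-y, -x + 2, 10·z]].
At the point, J = [[2.0000, -2.0000, 0.0000], [7.0000, 0.0000, 0.0000], [1.0000, 3.0000, -10.0000]] (det J = -140.0000).
Solving J·Δ = −F gives Δ = (0.1429, -0.3571, 0.2071).
Then the next iterate is (x, y, z)₁ = (-0.8571, -1.3571, -0.7929).

(-0.8571, -1.3571, -0.7929)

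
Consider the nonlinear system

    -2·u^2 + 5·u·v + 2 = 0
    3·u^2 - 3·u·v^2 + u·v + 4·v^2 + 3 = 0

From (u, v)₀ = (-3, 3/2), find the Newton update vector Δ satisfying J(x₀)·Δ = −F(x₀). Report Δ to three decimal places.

(1.599, -0.488)

At (-3, 3/2): F = (-38.500, 54.750).
Jacobian J = [[-4·u + 5·v, 5·u], [6·u - 3·v^2 + v, -6·u·v + u + 8·v]].
At the point, J = [[19.500, -15.000], [-23.250, 36.000]] (det J = 353.250).
Solving J·Δ = −F gives Δ = (1.599, -0.488).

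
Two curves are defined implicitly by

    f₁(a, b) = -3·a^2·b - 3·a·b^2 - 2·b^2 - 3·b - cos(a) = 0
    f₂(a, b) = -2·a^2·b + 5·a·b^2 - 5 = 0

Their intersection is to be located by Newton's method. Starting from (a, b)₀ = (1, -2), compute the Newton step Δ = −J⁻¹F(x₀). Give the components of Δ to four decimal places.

(-0.1903, 0.6215)

At (1, -2): F = (-8.540302, 19.0000).
Jacobian J = [[-6·a·b - 3·b^2 + sin(a), -3·a^2 - 6·a·b - 4·b - 3], [-4·a·b + 5·b^2, -2·a^2 + 10·a·b]].
At the point, J = [[0.841471, 14.0000], [28.0000, -22.0000]] (det J = -410.512362).
Solving J·Δ = −F gives Δ = (-0.1903, 0.6215).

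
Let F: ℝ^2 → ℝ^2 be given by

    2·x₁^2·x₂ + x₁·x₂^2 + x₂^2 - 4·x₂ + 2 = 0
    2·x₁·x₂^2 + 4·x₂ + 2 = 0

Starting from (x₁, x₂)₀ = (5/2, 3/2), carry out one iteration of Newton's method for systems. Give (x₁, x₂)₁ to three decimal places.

(2.235, 0.550)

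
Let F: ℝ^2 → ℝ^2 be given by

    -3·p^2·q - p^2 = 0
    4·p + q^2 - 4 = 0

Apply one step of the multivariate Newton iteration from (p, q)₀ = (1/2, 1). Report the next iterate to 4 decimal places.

(-0.0500, 2.6000)

At (1/2, 1): F = (-1.0000, -1.0000).
Jacobian J = [[-6·p·q - 2·p, -3·p^2], [4, 2·q]].
At the point, J = [[-4.0000, -0.7500], [4.0000, 2.0000]] (det J = -5.0000).
Solving J·Δ = −F gives Δ = (-0.5500, 1.6000).
Then the next iterate is (p, q)₁ = (-0.0500, 2.6000).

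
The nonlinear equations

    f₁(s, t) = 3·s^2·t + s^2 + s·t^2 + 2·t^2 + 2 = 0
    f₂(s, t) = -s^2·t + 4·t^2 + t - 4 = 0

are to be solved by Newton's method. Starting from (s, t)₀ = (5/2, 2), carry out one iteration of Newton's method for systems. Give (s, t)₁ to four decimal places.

At (5/2, 2): F = (63.7500, 1.5000).
Jacobian J = [[6·s·t + 2·s + t^2, 3·s^2 + 2·s·t + 4·t], [-2·s·t, -s^2 + 8·t + 1]].
At the point, J = [[39.0000, 36.7500], [-10.0000, 10.7500]] (det J = 786.7500).
Solving J·Δ = −F gives Δ = (-0.8010, -0.8847).
Then the next iterate is (s, t)₁ = (1.6990, 1.1153).

(1.6990, 1.1153)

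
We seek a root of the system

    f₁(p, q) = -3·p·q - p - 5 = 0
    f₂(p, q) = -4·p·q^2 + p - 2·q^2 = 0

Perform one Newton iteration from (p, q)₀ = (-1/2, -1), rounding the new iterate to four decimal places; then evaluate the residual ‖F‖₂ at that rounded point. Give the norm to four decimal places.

6.6031

At (-1/2, -1): F = (-6.0000, -0.5000).
Jacobian J = [[-3·q - 1, -3·p], [-4·q^2 + 1, -8·p·q - 4·q]].
At the point, J = [[2.0000, 1.5000], [-3.0000, 0.0000]] (det J = 4.5000).
Solving J·Δ = −F gives Δ = (-0.1667, 4.2222).
Then the next iterate is (p, q)₁ = (-0.6667, 3.2222).
Re-evaluating at (-0.6667, 3.2222): F = (2.111422, 6.256400), so ‖F‖₂ = 6.6031.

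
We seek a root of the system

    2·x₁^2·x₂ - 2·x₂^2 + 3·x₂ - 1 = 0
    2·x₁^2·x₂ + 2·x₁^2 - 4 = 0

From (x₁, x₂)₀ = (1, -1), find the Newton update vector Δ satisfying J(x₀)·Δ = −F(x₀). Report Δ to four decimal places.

(2.5000, 2.0000)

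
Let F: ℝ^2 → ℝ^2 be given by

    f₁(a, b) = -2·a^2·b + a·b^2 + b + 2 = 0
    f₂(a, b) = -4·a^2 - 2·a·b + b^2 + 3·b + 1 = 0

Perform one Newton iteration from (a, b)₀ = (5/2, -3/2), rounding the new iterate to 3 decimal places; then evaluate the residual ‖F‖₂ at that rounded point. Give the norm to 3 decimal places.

8.752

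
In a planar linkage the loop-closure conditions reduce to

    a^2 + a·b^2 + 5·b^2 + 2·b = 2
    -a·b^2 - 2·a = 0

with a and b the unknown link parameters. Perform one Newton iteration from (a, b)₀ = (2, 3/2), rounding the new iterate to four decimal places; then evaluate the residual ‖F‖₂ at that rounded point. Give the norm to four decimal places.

5.8991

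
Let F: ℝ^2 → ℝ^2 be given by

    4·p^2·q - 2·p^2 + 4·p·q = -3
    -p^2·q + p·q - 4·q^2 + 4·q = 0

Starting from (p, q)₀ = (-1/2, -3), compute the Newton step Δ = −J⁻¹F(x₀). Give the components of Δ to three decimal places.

At (-1/2, -3): F = (5.500, -45.750).
Jacobian J = [[8·p·q - 4·p + 4·q, 4·p^2 + 4·p], [-2·p·q + q, -p^2 + p - 8·q + 4]].
At the point, J = [[2.000, -1.000], [-6.000, 27.250]] (det J = 48.500).
Solving J·Δ = −F gives Δ = (-2.147, 1.206).

(-2.147, 1.206)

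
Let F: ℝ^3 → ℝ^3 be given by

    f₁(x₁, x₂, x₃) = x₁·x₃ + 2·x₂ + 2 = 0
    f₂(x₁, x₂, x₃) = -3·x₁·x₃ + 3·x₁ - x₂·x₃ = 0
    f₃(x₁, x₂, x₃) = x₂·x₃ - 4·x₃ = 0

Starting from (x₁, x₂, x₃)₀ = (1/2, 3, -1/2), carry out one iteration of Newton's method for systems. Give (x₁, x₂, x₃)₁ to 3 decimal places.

(2.595, -0.973, 1.986)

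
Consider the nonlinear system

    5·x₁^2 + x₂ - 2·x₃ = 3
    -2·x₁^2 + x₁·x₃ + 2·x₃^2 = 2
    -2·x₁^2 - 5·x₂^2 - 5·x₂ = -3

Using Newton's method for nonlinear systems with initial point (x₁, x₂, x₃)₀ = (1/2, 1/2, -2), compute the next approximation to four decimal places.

At (1/2, 1/2, -2): F = (2.7500, 4.5000, -1.2500).
Jacobian J = [[10·x₁, 1, -2], [-4·x₁ + x₃, 0, x₁ + 4·x₃], [-4·x₁, -10·x₂ - 5, 0]].
At the point, J = [[5.0000, 1.0000, -2.0000], [-4.0000, 0.0000, -7.5000], [-2.0000, -10.0000, 0.0000]] (det J = -440.0000).
Solving J·Δ = −F gives Δ = (-0.2429, -0.0764, 0.7295).
Then the next iterate is (x₁, x₂, x₃)₁ = (0.2571, 0.4236, -1.2705).

(0.2571, 0.4236, -1.2705)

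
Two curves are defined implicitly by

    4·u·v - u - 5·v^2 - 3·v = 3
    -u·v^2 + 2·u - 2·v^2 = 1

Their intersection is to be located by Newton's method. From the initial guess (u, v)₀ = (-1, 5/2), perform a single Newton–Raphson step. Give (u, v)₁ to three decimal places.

(-1.233, 0.848)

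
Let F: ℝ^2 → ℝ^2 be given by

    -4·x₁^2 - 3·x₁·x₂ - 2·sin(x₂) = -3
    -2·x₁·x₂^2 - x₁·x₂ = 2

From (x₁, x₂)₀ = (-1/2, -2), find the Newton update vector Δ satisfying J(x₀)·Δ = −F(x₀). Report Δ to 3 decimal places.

(-0.247, 0.710)

At (-1/2, -2): F = (0.81859, 1.000).
Jacobian J = [[-8·x₁ - 3·x₂, -3·x₁ - 2·cos(x₂)], [-2·x₂^2 - x₂, -4·x₁·x₂ - x₁]].
At the point, J = [[10.000, 2.33229], [-6.000, -3.500]] (det J = -21.00624).
Solving J·Δ = −F gives Δ = (-0.247, 0.710).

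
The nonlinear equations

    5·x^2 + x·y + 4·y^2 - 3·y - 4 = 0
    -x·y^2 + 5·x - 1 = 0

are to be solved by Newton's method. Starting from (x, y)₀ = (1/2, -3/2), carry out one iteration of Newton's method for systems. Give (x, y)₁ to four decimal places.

(0.0471, -0.9197)

At (1/2, -3/2): F = (10.0000, 0.3750).
Jacobian J = [[10·x + y, x + 8·y - 3], [-y^2 + 5, -2·x·y]].
At the point, J = [[3.5000, -14.5000], [2.7500, 1.5000]] (det J = 45.1250).
Solving J·Δ = −F gives Δ = (-0.4529, 0.5803).
Then the next iterate is (x, y)₁ = (0.0471, -0.9197).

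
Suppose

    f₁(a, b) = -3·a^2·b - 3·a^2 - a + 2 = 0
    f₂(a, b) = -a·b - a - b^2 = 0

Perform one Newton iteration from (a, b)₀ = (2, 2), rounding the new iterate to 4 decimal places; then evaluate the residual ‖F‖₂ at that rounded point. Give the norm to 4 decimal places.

10.3576

At (2, 2): F = (-36.0000, -10.0000).
Jacobian J = [[-6·a·b - 6·a - 1, -3·a^2], [-b - 1, -a - 2·b]].
At the point, J = [[-37.0000, -12.0000], [-3.0000, -6.0000]] (det J = 186.0000).
Solving J·Δ = −F gives Δ = (-0.5161, -1.4086).
Then the next iterate is (a, b)₁ = (1.4839, 0.5914).
Re-evaluating at (1.4839, 0.5914): F = (-9.996494, -2.711232), so ‖F‖₂ = 10.3576.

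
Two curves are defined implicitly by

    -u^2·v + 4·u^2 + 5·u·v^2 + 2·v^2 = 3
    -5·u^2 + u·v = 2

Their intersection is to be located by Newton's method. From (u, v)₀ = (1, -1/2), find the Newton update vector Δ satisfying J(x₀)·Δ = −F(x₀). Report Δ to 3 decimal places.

(-0.769, -0.580)

At (1, -1/2): F = (3.250, -7.500).
Jacobian J = [[-2·u·v + 8·u + 5·v^2, -u^2 + 10·u·v + 4·v], [-10·u + v, u]].
At the point, J = [[10.250, -8.000], [-10.500, 1.000]] (det J = -73.750).
Solving J·Δ = −F gives Δ = (-0.769, -0.580).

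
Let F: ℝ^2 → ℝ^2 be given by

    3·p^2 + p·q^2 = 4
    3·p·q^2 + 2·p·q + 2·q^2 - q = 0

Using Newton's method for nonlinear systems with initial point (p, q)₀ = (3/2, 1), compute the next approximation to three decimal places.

At (3/2, 1): F = (4.250, 8.500).
Jacobian J = [[6·p + q^2, 2·p·q], [3·q^2 + 2·q, 6·p·q + 2·p + 4·q - 1]].
At the point, J = [[10.000, 3.000], [5.000, 15.000]] (det J = 135.000).
Solving J·Δ = −F gives Δ = (-0.283, -0.472).
Then the next iterate is (p, q)₁ = (1.217, 0.528).

(1.217, 0.528)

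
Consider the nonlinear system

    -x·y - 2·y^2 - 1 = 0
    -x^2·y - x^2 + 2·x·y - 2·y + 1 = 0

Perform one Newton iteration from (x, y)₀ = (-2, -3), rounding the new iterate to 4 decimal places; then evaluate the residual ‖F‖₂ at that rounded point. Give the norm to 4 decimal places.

10.0949

At (-2, -3): F = (-25.0000, 27.0000).
Jacobian J = [[-y, -x - 4·y], [-2·x·y - 2·x + 2·y, -x^2 + 2·x - 2]].
At the point, J = [[3.0000, 14.0000], [-14.0000, -10.0000]] (det J = 166.0000).
Solving J·Δ = −F gives Δ = (0.7711, 1.6205).
Then the next iterate is (x, y)₁ = (-1.2289, -1.3795).
Re-evaluating at (-1.2289, -1.3795): F = (-6.501308, 7.722654), so ‖F‖₂ = 10.0949.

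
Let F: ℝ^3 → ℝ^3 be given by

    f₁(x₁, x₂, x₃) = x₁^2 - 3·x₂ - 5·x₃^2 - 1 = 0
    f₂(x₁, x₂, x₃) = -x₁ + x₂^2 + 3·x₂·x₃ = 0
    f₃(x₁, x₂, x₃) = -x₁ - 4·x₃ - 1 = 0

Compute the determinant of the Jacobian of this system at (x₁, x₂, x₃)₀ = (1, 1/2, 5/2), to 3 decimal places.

J = [[2·x₁, -3, -10·x₃], [-1, 2·x₂ + 3·x₃, 3·x₂], [-1, 0, -4]].
At the point, J = [[2.000, -3.000, -25.000], [-1.000, 8.500, 1.500], [-1.000, 0.000, -4.000]].
det J = -264.000.

-264.000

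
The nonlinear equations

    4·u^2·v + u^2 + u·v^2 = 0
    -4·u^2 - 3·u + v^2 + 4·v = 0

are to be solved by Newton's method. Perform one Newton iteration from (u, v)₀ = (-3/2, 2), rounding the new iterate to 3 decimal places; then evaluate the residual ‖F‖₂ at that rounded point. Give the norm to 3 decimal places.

At (-3/2, 2): F = (14.250, 7.500).
Jacobian J = [[8·u·v + 2·u + v^2, 4·u^2 + 2·u·v], [-8·u - 3, 2·v + 4]].
At the point, J = [[-23.000, 3.000], [9.000, 8.000]] (det J = -211.000).
Solving J·Δ = −F gives Δ = (0.434, -1.425).
Then the next iterate is (u, v)₁ = (-1.066, 0.575).
Re-evaluating at (-1.066, 0.575): F = (3.39753, 1.28320), so ‖F‖₂ = 3.632.

3.632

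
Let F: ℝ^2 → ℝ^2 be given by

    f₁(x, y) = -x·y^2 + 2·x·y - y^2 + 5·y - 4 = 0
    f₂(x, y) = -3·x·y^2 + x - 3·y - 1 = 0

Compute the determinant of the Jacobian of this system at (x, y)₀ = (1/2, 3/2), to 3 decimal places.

3.000

J = [[-y^2 + 2·y, -2·x·y + 2·x - 2·y + 5], [-3·y^2 + 1, -6·x·y - 3]].
At the point, J = [[0.750, 1.500], [-5.750, -7.500]].
det J = 3.000.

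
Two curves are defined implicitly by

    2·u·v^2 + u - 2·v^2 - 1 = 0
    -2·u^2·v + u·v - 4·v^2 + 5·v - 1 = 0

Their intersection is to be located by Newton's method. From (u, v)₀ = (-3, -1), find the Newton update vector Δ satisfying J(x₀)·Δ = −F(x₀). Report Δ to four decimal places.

(0.4348, 0.6685)

At (-3, -1): F = (-12.0000, 11.0000).
Jacobian J = [[2·v^2 + 1, 4·u·v - 4·v], [-4·u·v + v, -2·u^2 + u - 8·v + 5]].
At the point, J = [[3.0000, 16.0000], [-13.0000, -8.0000]] (det J = 184.0000).
Solving J·Δ = −F gives Δ = (0.4348, 0.6685).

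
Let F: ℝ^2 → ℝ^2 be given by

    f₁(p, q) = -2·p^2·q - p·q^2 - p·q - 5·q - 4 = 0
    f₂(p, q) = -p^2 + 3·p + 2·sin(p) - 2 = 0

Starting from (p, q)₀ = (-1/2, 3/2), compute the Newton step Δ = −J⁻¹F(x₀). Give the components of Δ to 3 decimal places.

(0.818, -3.140)

At (-1/2, 3/2): F = (-10.375, -4.70885).
Jacobian J = [[-4·p·q - q^2 - q, -2·p^2 - 2·p·q - p - 5], [-2·p + 2·cos(p) + 3, 0]].
At the point, J = [[-0.750, -3.500], [5.75517, 0.000]] (det J = 20.14308).
Solving J·Δ = −F gives Δ = (0.818, -3.140).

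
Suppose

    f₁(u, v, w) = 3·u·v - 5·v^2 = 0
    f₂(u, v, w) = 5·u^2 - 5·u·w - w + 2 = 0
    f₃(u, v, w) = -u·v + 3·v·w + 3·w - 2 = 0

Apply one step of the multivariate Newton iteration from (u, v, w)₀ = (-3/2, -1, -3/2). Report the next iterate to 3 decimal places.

At (-3/2, -1, -3/2): F = (-0.500, 3.500, -3.500).
Jacobian J = [[3·v, 3·u - 10·v, 0], [10·u - 5·w, 0, -5·u - 1], [-v, -u + 3·w, 3·v + 3]].
At the point, J = [[-3.000, 5.500, 0.000], [-7.500, 0.000, 6.500], [1.000, -3.000, 0.000]] (det J = -22.750).
Solving J·Δ = −F gives Δ = (-5.929, -3.143, -7.379).
Then the next iterate is (u, v, w)₁ = (-7.429, -4.143, -8.879).

(-7.429, -4.143, -8.879)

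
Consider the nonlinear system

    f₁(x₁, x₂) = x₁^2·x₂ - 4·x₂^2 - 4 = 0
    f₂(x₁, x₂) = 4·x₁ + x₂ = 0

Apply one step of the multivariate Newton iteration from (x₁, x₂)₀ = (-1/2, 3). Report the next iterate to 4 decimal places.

(-0.3315, 1.3261)

At (-1/2, 3): F = (-39.2500, 1.0000).
Jacobian J = [[2·x₁·x₂, x₁^2 - 8·x₂], [4, 1]].
At the point, J = [[-3.0000, -23.7500], [4.0000, 1.0000]] (det J = 92.0000).
Solving J·Δ = −F gives Δ = (0.1685, -1.6739).
Then the next iterate is (x₁, x₂)₁ = (-0.3315, 1.3261).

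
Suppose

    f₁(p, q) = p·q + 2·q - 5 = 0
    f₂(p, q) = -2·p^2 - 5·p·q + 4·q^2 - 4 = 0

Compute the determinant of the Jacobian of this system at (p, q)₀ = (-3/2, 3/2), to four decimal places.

30.0000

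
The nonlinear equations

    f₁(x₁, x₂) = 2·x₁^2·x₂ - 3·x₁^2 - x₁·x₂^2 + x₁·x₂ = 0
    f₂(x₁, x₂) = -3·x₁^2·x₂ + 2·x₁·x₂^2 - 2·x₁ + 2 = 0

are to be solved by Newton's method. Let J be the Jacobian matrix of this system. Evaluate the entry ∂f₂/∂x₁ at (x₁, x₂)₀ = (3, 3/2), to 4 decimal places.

-24.5000

∂f₂/∂x₁ = -6·x₁·x₂ + 2·x₂^2 - 2.
At (3, 3/2) this is -24.5000.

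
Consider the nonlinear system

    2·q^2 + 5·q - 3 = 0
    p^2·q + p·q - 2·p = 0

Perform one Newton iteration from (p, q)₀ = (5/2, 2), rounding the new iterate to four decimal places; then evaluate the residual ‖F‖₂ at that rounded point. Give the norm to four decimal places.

3.1667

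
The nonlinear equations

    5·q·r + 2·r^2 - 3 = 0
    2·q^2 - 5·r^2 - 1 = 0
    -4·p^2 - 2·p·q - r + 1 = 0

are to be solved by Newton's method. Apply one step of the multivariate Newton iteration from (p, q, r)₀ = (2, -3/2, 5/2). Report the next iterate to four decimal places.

(0.9085, -0.4895, 1.1475)

At (2, -3/2, 5/2): F = (-9.2500, -27.7500, -11.5000).
Jacobian J = [[0, 5·r, 5·q + 4·r], [0, 4·q, -10·r], [-8·p - 2·q, -2·p, -1]].
At the point, J = [[0.0000, 12.5000, 2.5000], [0.0000, -6.0000, -25.0000], [-13.0000, -4.0000, -1.0000]] (det J = 3867.5000).
Solving J·Δ = −F gives Δ = (-1.0915, 1.0105, -1.3525).
Then the next iterate is (p, q, r)₁ = (0.9085, -0.4895, 1.1475).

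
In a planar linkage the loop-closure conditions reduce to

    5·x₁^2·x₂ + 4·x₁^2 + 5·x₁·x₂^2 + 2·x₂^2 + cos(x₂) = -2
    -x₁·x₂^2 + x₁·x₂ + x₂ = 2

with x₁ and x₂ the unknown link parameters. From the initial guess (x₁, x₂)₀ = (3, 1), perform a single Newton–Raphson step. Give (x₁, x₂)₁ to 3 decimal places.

(1.958, 0.500)

At (3, 1): F = (100.54030, -1.000).
Jacobian J = [[10·x₁·x₂ + 8·x₁ + 5·x₂^2, 5·x₁^2 + 10·x₁·x₂ + 4·x₂ - sin(x₂)], [-x₂^2 + x₂, -2·x₁·x₂ + x₁ + 1]].
At the point, J = [[59.000, 78.15853], [0.000, -2.000]] (det J = -118.000).
Solving J·Δ = −F gives Δ = (-1.042, -0.500).
Then the next iterate is (x₁, x₂)₁ = (1.958, 0.500).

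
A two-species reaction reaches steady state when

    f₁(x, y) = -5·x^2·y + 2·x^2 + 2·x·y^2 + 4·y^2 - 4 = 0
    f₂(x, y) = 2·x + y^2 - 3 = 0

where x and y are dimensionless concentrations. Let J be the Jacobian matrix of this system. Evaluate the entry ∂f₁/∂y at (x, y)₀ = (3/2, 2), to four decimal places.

∂f₁/∂y = -5·x^2 + 4·x·y + 8·y.
At (3/2, 2) this is 16.7500.

16.7500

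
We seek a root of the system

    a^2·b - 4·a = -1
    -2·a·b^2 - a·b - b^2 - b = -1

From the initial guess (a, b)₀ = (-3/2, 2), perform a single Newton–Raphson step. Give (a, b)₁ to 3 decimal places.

(-0.296, 2.240)

At (-3/2, 2): F = (11.500, 10.000).
Jacobian J = [[2·a·b - 4, a^2], [-2·b^2 - b, -4·a·b - a - 2·b - 1]].
At the point, J = [[-10.000, 2.250], [-10.000, 8.500]] (det J = -62.500).
Solving J·Δ = −F gives Δ = (1.204, 0.240).
Then the next iterate is (a, b)₁ = (-0.296, 2.240).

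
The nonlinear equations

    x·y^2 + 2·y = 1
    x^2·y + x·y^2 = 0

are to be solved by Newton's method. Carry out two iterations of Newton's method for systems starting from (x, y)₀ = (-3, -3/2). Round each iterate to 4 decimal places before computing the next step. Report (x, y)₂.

At (-3, -3/2): F = (-10.7500, -20.2500).
Jacobian J = [[y^2, 2·x·y + 2], [2·x·y + y^2, x^2 + 2·x·y]].
At the point, J = [[2.2500, 11.0000], [11.2500, 18.0000]] (det J = -83.2500).
Solving J·Δ = −F gives Δ = (0.3514, 0.9054).
Then the next iterate is (x, y)₁ = (-2.6486, -0.5946).
Round to (-2.6486, -0.5946) and repeat: F = (-3.125610, -5.107578), J = [[0.353549, 5.149715], [3.503264, 10.164797]].
Δ = (-0.3785, 0.6329), so (x, y)₂ = (-3.0271, 0.0383).

(-3.0271, 0.0383)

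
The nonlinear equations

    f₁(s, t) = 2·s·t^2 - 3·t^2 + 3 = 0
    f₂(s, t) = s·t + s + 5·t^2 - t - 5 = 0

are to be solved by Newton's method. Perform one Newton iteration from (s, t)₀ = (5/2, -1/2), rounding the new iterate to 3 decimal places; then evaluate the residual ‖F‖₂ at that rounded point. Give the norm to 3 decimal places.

729.617

At (5/2, -1/2): F = (3.500, -2.000).
Jacobian J = [[2·t^2, 4·s·t - 6·t], [t + 1, s + 10·t - 1]].
At the point, J = [[0.500, -2.000], [0.500, -3.500]] (det J = -0.750).
Solving J·Δ = −F gives Δ = (-21.667, -3.667).
Then the next iterate is (s, t)₁ = (-19.167, -4.167).
Re-evaluating at (-19.167, -4.167): F = (-714.71899, 146.68833), so ‖F‖₂ = 729.617.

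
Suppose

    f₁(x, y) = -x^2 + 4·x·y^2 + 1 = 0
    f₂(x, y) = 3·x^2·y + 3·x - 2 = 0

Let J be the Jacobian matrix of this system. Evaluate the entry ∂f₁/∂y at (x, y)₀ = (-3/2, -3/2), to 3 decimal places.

∂f₁/∂y = 8·x·y.
At (-3/2, -3/2) this is 18.000.

18.000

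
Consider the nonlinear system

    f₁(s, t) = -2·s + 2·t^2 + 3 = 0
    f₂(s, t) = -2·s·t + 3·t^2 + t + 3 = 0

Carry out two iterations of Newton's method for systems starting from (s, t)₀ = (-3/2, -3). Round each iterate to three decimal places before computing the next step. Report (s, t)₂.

At (-3/2, -3): F = (24.000, 18.000).
Jacobian J = [[-2, 4·t], [-2·t, -2·s + 6·t + 1]].
At the point, J = [[-2.000, -12.000], [6.000, -14.000]] (det J = 100.000).
Solving J·Δ = −F gives Δ = (1.200, 1.800).
Then the next iterate is (s, t)₁ = (-0.300, -1.200).
Round to (-0.300, -1.200) and repeat: F = (6.480, 5.400), J = [[-2.000, -4.800], [2.400, -5.600]].
Δ = (0.456, 1.160), so (s, t)₂ = (0.156, -0.040).

(0.156, -0.040)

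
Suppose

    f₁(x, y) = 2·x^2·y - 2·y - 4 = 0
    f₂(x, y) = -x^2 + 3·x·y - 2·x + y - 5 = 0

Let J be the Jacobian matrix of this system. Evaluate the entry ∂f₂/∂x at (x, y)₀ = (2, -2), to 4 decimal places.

∂f₂/∂x = -2·x + 3·y - 2.
At (2, -2) this is -12.0000.

-12.0000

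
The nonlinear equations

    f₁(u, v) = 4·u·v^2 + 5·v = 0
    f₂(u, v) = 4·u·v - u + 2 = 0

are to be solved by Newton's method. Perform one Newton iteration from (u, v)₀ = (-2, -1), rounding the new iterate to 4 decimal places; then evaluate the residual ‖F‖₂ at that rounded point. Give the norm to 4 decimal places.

4.2175

At (-2, -1): F = (-13.0000, 12.0000).
Jacobian J = [[4·v^2, 8·u·v + 5], [4·v - 1, 4·u]].
At the point, J = [[4.0000, 21.0000], [-5.0000, -8.0000]] (det J = 73.0000).
Solving J·Δ = −F gives Δ = (2.0274, 0.2329).
Then the next iterate is (u, v)₁ = (0.0274, -0.7671).
Re-evaluating at (0.0274, -0.7671): F = (-3.771007, 1.888526), so ‖F‖₂ = 4.2175.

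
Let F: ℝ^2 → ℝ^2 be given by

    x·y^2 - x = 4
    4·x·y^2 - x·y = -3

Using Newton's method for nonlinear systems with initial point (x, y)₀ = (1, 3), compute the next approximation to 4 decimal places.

At (1, 3): F = (4.0000, 36.0000).
Jacobian J = [[y^2 - 1, 2·x·y], [4·y^2 - y, 8·x·y - x]].
At the point, J = [[8.0000, 6.0000], [33.0000, 23.0000]] (det J = -14.0000).
Solving J·Δ = −F gives Δ = (-8.8571, 11.1429).
Then the next iterate is (x, y)₁ = (-7.8571, 14.1429).

(-7.8571, 14.1429)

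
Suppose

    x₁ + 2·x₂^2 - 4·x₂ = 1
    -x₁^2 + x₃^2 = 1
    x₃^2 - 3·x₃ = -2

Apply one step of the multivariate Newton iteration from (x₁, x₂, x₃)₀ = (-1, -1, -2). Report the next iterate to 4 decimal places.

(1.4286, -0.1964, -0.2857)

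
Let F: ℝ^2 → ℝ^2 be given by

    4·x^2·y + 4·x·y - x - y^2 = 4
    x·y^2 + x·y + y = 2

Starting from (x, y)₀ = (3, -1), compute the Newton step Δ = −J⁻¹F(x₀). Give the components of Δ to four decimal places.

(-4.5172, -1.5000)

At (3, -1): F = (-56.0000, -3.0000).
Jacobian J = [[8·x·y + 4·y - 1, 4·x^2 + 4·x - 2·y], [y^2 + y, 2·x·y + x + 1]].
At the point, J = [[-29.0000, 50.0000], [0.0000, -2.0000]] (det J = 58.0000).
Solving J·Δ = −F gives Δ = (-4.5172, -1.5000).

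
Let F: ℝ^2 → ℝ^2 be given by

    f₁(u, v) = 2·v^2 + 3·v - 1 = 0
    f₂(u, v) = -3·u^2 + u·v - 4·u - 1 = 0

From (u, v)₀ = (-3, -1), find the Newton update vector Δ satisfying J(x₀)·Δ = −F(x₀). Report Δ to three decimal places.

(0.538, -2.000)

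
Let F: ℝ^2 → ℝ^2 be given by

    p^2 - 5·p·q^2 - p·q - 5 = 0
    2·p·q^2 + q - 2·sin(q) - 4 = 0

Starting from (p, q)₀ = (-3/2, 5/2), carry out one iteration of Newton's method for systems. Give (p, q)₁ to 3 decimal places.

(6.118, 8.451)

At (-3/2, 5/2): F = (47.875, -21.44694).
Jacobian J = [[2·p - 5·q^2 - q, -10·p·q - p], [2·q^2, 4·p·q - 2·cos(q) + 1]].
At the point, J = [[-36.750, 39.000], [12.500, -12.39771]] (det J = -31.88406).
Solving J·Δ = −F gives Δ = (7.618, 5.951).
Then the next iterate is (p, q)₁ = (6.118, 8.451).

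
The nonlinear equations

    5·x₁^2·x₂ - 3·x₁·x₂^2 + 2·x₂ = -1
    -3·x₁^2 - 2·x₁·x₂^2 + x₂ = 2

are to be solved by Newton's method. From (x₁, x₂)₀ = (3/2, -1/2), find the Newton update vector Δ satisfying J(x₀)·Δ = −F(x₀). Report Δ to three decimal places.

At (3/2, -1/2): F = (-6.750, -10.000).
Jacobian J = [[10·x₁·x₂ - 3·x₂^2, 5·x₁^2 - 6·x₁·x₂ + 2], [-6·x₁ - 2·x₂^2, -4·x₁·x₂ + 1]].
At the point, J = [[-8.250, 17.750], [-9.500, 4.000]] (det J = 135.625).
Solving J·Δ = −F gives Δ = (-1.110, -0.135).

(-1.110, -0.135)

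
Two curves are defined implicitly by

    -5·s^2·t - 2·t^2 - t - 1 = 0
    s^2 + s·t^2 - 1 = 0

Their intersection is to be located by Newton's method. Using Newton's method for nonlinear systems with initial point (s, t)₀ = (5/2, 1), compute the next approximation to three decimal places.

(1.368, 0.808)

At (5/2, 1): F = (-35.250, 7.750).
Jacobian J = [[-10·s·t, -5·s^2 - 4·t - 1], [2·s + t^2, 2·s·t]].
At the point, J = [[-25.000, -36.250], [6.000, 5.000]] (det J = 92.500).
Solving J·Δ = −F gives Δ = (-1.132, -0.192).
Then the next iterate is (s, t)₁ = (1.368, 0.808).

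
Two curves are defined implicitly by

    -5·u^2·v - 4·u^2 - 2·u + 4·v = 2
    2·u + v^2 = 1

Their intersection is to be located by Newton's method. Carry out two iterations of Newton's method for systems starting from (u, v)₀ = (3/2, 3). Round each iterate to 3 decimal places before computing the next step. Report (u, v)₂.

(0.701, 0.495)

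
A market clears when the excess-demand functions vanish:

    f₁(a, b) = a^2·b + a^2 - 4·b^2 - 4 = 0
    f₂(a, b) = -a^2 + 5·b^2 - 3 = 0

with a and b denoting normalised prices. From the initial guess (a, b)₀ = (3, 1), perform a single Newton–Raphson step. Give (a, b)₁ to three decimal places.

(2.151, 1.190)

At (3, 1): F = (10.000, -7.000).
Jacobian J = [[2·a·b + 2·a, a^2 - 8·b], [-2·a, 10·b]].
At the point, J = [[12.000, 1.000], [-6.000, 10.000]] (det J = 126.000).
Solving J·Δ = −F gives Δ = (-0.849, 0.190).
Then the next iterate is (a, b)₁ = (2.151, 1.190).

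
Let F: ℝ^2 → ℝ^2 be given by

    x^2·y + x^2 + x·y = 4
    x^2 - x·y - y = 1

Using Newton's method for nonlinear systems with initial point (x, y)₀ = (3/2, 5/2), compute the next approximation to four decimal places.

(1.4909, 0.4982)

At (3/2, 5/2): F = (7.6250, -5.0000).
Jacobian J = [[2·x·y + 2·x + y, x^2 + x], [2·x - y, -x - 1]].
At the point, J = [[13.0000, 3.7500], [0.5000, -2.5000]] (det J = -34.3750).
Solving J·Δ = −F gives Δ = (-0.0091, -2.0018).
Then the next iterate is (x, y)₁ = (1.4909, 0.4982).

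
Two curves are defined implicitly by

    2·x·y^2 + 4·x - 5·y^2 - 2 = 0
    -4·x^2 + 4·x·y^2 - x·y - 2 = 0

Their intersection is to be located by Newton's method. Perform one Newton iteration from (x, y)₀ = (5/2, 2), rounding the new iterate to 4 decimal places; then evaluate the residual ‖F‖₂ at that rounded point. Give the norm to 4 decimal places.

At (5/2, 2): F = (8.0000, 8.0000).
Jacobian J = [[2·y^2 + 4, 4·x·y - 10·y], [-8·x + 4·y^2 - y, 8·x·y - x]].
At the point, J = [[12.0000, 0.0000], [-6.0000, 37.5000]] (det J = 450.0000).
Solving J·Δ = −F gives Δ = (-0.6667, -0.3200).
Then the next iterate is (x, y)₁ = (1.8333, 1.6800).
Re-evaluating at (1.8333, 1.6800): F = (1.569812, 2.173324), so ‖F‖₂ = 2.6810.

2.6810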